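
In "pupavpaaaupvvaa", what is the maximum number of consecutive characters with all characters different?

[p] len 1
[p, u] len 2
[u, p] len 2
[u, p, a] len 3
[u, p, a, v] len 4
[a, v, p] len 3
[v, p, a] len 3
[a] len 1
[a] len 1
[a, u] len 2
[a, u, p] len 3
[a, u, p, v] len 4
[v] len 1
[v, a] len 2
[a] len 1
Longest all-distinct length: 4.

4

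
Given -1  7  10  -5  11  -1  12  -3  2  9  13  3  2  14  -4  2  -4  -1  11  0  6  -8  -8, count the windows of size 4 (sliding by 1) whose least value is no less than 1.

-1 7 10 -5 → min -5
7 10 -5 11 → min -5
10 -5 11 -1 → min -5
-5 11 -1 12 → min -5
11 -1 12 -3 → min -3
-1 12 -3 2 → min -3
12 -3 2 9 → min -3
-3 2 9 13 → min -3
2 9 13 3 → min 2  ≥ 1 ✓
9 13 3 2 → min 2  ≥ 1 ✓
13 3 2 14 → min 2  ≥ 1 ✓
3 2 14 -4 → min -4
2 14 -4 2 → min -4
14 -4 2 -4 → min -4
-4 2 -4 -1 → min -4
2 -4 -1 11 → min -4
-4 -1 11 0 → min -4
-1 11 0 6 → min -1
11 0 6 -8 → min -8
0 6 -8 -8 → min -8
3 windows satisfy the condition.

3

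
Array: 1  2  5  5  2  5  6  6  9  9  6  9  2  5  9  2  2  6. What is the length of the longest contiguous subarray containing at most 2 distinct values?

[1] 1 distinct, len 1
[1, 2] 2 distinct, len 2
[2, 5] 2 distinct, len 2
[2, 5, 5] 2 distinct, len 3
[2, 5, 5, 2] 2 distinct, len 4
[2, 5, 5, 2, 5] 2 distinct, len 5
[5, 6] 2 distinct, len 2
[5, 6, 6] 2 distinct, len 3
[6, 6, 9] 2 distinct, len 3
[6, 6, 9, 9] 2 distinct, len 4
[6, 6, 9, 9, 6] 2 distinct, len 5
[6, 6, 9, 9, 6, 9] 2 distinct, len 6
[9, 2] 2 distinct, len 2
[2, 5] 2 distinct, len 2
[5, 9] 2 distinct, len 2
[9, 2] 2 distinct, len 2
[9, 2, 2] 2 distinct, len 3
[2, 2, 6] 2 distinct, len 3
Longest length with ≤2 distinct: 6.

6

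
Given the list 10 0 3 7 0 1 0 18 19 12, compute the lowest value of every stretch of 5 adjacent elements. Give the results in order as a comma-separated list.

Sliding a size-5 window across the 10 values:
(10, 0, 3, 7, 0) → min 0
(0, 3, 7, 0, 1) → min 0
(3, 7, 0, 1, 0) → min 0
(7, 0, 1, 0, 18) → min 0
(0, 1, 0, 18, 19) → min 0
(1, 0, 18, 19, 12) → min 0

0, 0, 0, 0, 0, 0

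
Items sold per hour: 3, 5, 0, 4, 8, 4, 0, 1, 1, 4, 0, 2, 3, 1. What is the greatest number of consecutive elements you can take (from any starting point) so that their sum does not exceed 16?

Extend to the right; shrink from the left whenever the sum exceeds 16:
→ 3: sum 3, len 1
→ 5: sum 8, len 2
→ 0: sum 8, len 3
→ 4: sum 12, len 4
→ 8 (dropped 3, 5): sum 12, len 3
→ 4: sum 16, len 4
→ 0: sum 16, len 5
→ 1 (dropped 0, 4): sum 13, len 4
→ 1: sum 14, len 5
→ 4 (dropped 8): sum 10, len 5
→ 0: sum 10, len 6
→ 2: sum 12, len 7
→ 3: sum 15, len 8
→ 1: sum 16, len 9
Longest length seen: 9.

9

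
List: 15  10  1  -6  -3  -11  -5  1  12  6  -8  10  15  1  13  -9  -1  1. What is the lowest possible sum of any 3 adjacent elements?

15 10 1 → sum 26
10 1 -6 → sum 5
1 -6 -3 → sum -8
-6 -3 -11 → sum -20
-3 -11 -5 → sum -19
-11 -5 1 → sum -15
-5 1 12 → sum 8
1 12 6 → sum 19
12 6 -8 → sum 10
6 -8 10 → sum 8
-8 10 15 → sum 17
10 15 1 → sum 26
15 1 13 → sum 29
1 13 -9 → sum 5
13 -9 -1 → sum 3
-9 -1 1 → sum -9
Lowest of these is -20.

-20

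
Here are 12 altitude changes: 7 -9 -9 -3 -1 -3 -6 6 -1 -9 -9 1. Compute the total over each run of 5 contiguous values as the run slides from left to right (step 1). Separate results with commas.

Sliding a size-5 window across the 12 values:
7 -9 -9 -3 -1 → sum -15
-9 -9 -3 -1 -3 → sum -25
-9 -3 -1 -3 -6 → sum -22
-3 -1 -3 -6 6 → sum -7
-1 -3 -6 6 -1 → sum -5
-3 -6 6 -1 -9 → sum -13
-6 6 -1 -9 -9 → sum -19
6 -1 -9 -9 1 → sum -12

-15, -25, -22, -7, -5, -13, -19, -12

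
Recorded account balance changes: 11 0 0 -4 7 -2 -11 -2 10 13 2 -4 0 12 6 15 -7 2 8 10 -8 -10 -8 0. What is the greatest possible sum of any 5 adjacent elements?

[11, 0, 0, -4, 7] → sum 14
[0, 0, -4, 7, -2] → sum 1
[0, -4, 7, -2, -11] → sum -10
[-4, 7, -2, -11, -2] → sum -12
[7, -2, -11, -2, 10] → sum 2
[-2, -11, -2, 10, 13] → sum 8
[-11, -2, 10, 13, 2] → sum 12
[-2, 10, 13, 2, -4] → sum 19
[10, 13, 2, -4, 0] → sum 21
[13, 2, -4, 0, 12] → sum 23
[2, -4, 0, 12, 6] → sum 16
[-4, 0, 12, 6, 15] → sum 29
[0, 12, 6, 15, -7] → sum 26
[12, 6, 15, -7, 2] → sum 28
[6, 15, -7, 2, 8] → sum 24
[15, -7, 2, 8, 10] → sum 28
[-7, 2, 8, 10, -8] → sum 5
[2, 8, 10, -8, -10] → sum 2
[8, 10, -8, -10, -8] → sum -8
[10, -8, -10, -8, 0] → sum -16
Greatest of these is 29.

29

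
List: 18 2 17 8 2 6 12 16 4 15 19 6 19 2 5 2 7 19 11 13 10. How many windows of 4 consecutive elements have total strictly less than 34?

7

(18, 2, 17, 8) → sum 45
(2, 17, 8, 2) → sum 29  < 34 ✓
(17, 8, 2, 6) → sum 33  < 34 ✓
(8, 2, 6, 12) → sum 28  < 34 ✓
(2, 6, 12, 16) → sum 36
(6, 12, 16, 4) → sum 38
(12, 16, 4, 15) → sum 47
(16, 4, 15, 19) → sum 54
(4, 15, 19, 6) → sum 44
(15, 19, 6, 19) → sum 59
(19, 6, 19, 2) → sum 46
(6, 19, 2, 5) → sum 32  < 34 ✓
(19, 2, 5, 2) → sum 28  < 34 ✓
(2, 5, 2, 7) → sum 16  < 34 ✓
(5, 2, 7, 19) → sum 33  < 34 ✓
(2, 7, 19, 11) → sum 39
(7, 19, 11, 13) → sum 50
(19, 11, 13, 10) → sum 53
7 windows satisfy the condition.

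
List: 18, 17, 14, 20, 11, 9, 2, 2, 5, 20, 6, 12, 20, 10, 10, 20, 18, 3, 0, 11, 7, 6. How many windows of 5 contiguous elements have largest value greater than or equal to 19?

15

(18, 17, 14, 20, 11) → max 20  ≥ 19 ✓
(17, 14, 20, 11, 9) → max 20  ≥ 19 ✓
(14, 20, 11, 9, 2) → max 20  ≥ 19 ✓
(20, 11, 9, 2, 2) → max 20  ≥ 19 ✓
(11, 9, 2, 2, 5) → max 11
(9, 2, 2, 5, 20) → max 20  ≥ 19 ✓
(2, 2, 5, 20, 6) → max 20  ≥ 19 ✓
(2, 5, 20, 6, 12) → max 20  ≥ 19 ✓
(5, 20, 6, 12, 20) → max 20  ≥ 19 ✓
(20, 6, 12, 20, 10) → max 20  ≥ 19 ✓
(6, 12, 20, 10, 10) → max 20  ≥ 19 ✓
(12, 20, 10, 10, 20) → max 20  ≥ 19 ✓
(20, 10, 10, 20, 18) → max 20  ≥ 19 ✓
(10, 10, 20, 18, 3) → max 20  ≥ 19 ✓
(10, 20, 18, 3, 0) → max 20  ≥ 19 ✓
(20, 18, 3, 0, 11) → max 20  ≥ 19 ✓
(18, 3, 0, 11, 7) → max 18
(3, 0, 11, 7, 6) → max 11
15 windows satisfy the condition.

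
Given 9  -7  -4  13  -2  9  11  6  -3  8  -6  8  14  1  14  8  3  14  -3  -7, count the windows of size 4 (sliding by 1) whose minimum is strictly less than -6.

9 -7 -4 13 → min -7  < -6 ✓
-7 -4 13 -2 → min -7  < -6 ✓
-4 13 -2 9 → min -4
13 -2 9 11 → min -2
-2 9 11 6 → min -2
9 11 6 -3 → min -3
11 6 -3 8 → min -3
6 -3 8 -6 → min -6
-3 8 -6 8 → min -6
8 -6 8 14 → min -6
-6 8 14 1 → min -6
8 14 1 14 → min 1
14 1 14 8 → min 1
1 14 8 3 → min 1
14 8 3 14 → min 3
8 3 14 -3 → min -3
3 14 -3 -7 → min -7  < -6 ✓
3 windows satisfy the condition.

3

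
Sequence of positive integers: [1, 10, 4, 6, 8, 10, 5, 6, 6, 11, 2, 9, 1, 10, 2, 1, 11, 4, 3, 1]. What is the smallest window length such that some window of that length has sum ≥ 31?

Extend right; whenever the sum reaches 31, record the length and shrink from the left:
add 1: running sum 1 < 31
add 10: running sum 11 < 31
add 4: running sum 15 < 31
add 6: running sum 21 < 31
add 8: running sum 29 < 31
end 5: [10, 4, 6, 8, 10] sum 38, len 5
end 6: [4, 6, 8, 10, 5] sum 33, len 5
end 7: [6, 8, 10, 5, 6] sum 35, len 5
end 8: [8, 10, 5, 6, 6] sum 35, len 5
end 9: [10, 5, 6, 6, 11] sum 38, len 5
end 10: [10, 5, 6, 6, 11, 2] sum 40, len 6
end 11: [6, 6, 11, 2, 9] sum 34, len 5
end 12: [6, 6, 11, 2, 9, 1] sum 35, len 6
end 13: [11, 2, 9, 1, 10] sum 33, len 5
end 14: [11, 2, 9, 1, 10, 2] sum 35, len 6
end 15: [11, 2, 9, 1, 10, 2, 1] sum 36, len 7
end 16: [9, 1, 10, 2, 1, 11] sum 34, len 6
end 17: [9, 1, 10, 2, 1, 11, 4] sum 38, len 7
end 18: [10, 2, 1, 11, 4, 3] sum 31, len 6
end 19: [10, 2, 1, 11, 4, 3, 1] sum 32, len 7
Shortest qualifying length: 5.

5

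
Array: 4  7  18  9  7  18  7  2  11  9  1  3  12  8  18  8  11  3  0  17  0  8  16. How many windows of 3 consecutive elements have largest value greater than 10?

20

[4, 7, 18] → max 18  > 10 ✓
[7, 18, 9] → max 18  > 10 ✓
[18, 9, 7] → max 18  > 10 ✓
[9, 7, 18] → max 18  > 10 ✓
[7, 18, 7] → max 18  > 10 ✓
[18, 7, 2] → max 18  > 10 ✓
[7, 2, 11] → max 11  > 10 ✓
[2, 11, 9] → max 11  > 10 ✓
[11, 9, 1] → max 11  > 10 ✓
[9, 1, 3] → max 9
[1, 3, 12] → max 12  > 10 ✓
[3, 12, 8] → max 12  > 10 ✓
[12, 8, 18] → max 18  > 10 ✓
[8, 18, 8] → max 18  > 10 ✓
[18, 8, 11] → max 18  > 10 ✓
[8, 11, 3] → max 11  > 10 ✓
[11, 3, 0] → max 11  > 10 ✓
[3, 0, 17] → max 17  > 10 ✓
[0, 17, 0] → max 17  > 10 ✓
[17, 0, 8] → max 17  > 10 ✓
[0, 8, 16] → max 16  > 10 ✓
20 windows satisfy the condition.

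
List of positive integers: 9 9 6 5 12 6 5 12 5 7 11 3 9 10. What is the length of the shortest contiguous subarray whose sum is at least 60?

8

add 9: running sum 9 < 60
add 9: running sum 18 < 60
add 6: running sum 24 < 60
add 5: running sum 29 < 60
add 12: running sum 41 < 60
add 6: running sum 47 < 60
add 5: running sum 52 < 60
end 7: [9, 9, 6, 5, 12, 6, 5, 12] sum 64, len 8
end 8: [9, 6, 5, 12, 6, 5, 12, 5] sum 60, len 8
end 9: [9, 6, 5, 12, 6, 5, 12, 5, 7] sum 67, len 9
end 10: [5, 12, 6, 5, 12, 5, 7, 11] sum 63, len 8
end 11: [12, 6, 5, 12, 5, 7, 11, 3] sum 61, len 8
end 12: [12, 6, 5, 12, 5, 7, 11, 3, 9] sum 70, len 9
end 13: [5, 12, 5, 7, 11, 3, 9, 10] sum 62, len 8
Shortest qualifying length: 8.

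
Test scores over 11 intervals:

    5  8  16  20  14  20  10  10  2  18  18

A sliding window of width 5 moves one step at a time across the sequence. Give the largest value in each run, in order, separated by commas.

20, 20, 20, 20, 20, 20, 18

5 8 16 20 14 → max 20
8 16 20 14 20 → max 20
16 20 14 20 10 → max 20
20 14 20 10 10 → max 20
14 20 10 10 2 → max 20
20 10 10 2 18 → max 20
10 10 2 18 18 → max 18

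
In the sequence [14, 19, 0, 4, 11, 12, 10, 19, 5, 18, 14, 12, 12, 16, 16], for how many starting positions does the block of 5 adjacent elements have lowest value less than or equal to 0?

(14, 19, 0, 4, 11) → min 0  ≤ 0 ✓
(19, 0, 4, 11, 12) → min 0  ≤ 0 ✓
(0, 4, 11, 12, 10) → min 0  ≤ 0 ✓
(4, 11, 12, 10, 19) → min 4
(11, 12, 10, 19, 5) → min 5
(12, 10, 19, 5, 18) → min 5
(10, 19, 5, 18, 14) → min 5
(19, 5, 18, 14, 12) → min 5
(5, 18, 14, 12, 12) → min 5
(18, 14, 12, 12, 16) → min 12
(14, 12, 12, 16, 16) → min 12
3 windows satisfy the condition.

3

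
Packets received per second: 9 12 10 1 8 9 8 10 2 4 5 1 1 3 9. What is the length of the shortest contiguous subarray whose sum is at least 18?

Extend right; whenever the sum reaches 18, record the length and shrink from the left:
add 9: running sum 9 < 18
add 12: shortest ending here [9, 12] sum 21, len 2
add 10: shortest ending here [12, 10] sum 22, len 2
add 1: shortest ending here [12, 10, 1] sum 23, len 3
add 8: shortest ending here [10, 1, 8] sum 19, len 3
add 9: shortest ending here [1, 8, 9] sum 18, len 3
add 8: shortest ending here [8, 9, 8] sum 25, len 3
add 10: shortest ending here [8, 10] sum 18, len 2
add 2: shortest ending here [8, 10, 2] sum 20, len 3
add 4: shortest ending here [8, 10, 2, 4] sum 24, len 4
add 5: shortest ending here [10, 2, 4, 5] sum 21, len 4
add 1: shortest ending here [10, 2, 4, 5, 1] sum 22, len 5
add 1: shortest ending here [10, 2, 4, 5, 1, 1] sum 23, len 6
add 3: shortest ending here [10, 2, 4, 5, 1, 1, 3] sum 26, len 7
add 9: shortest ending here [5, 1, 1, 3, 9] sum 19, len 5
Shortest qualifying length: 2.

2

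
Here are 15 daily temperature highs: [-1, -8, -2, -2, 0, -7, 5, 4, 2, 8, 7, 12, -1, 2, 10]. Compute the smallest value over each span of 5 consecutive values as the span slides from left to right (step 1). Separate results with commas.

-1 -8 -2 -2 0 → min -8
-8 -2 -2 0 -7 → min -8
-2 -2 0 -7 5 → min -7
-2 0 -7 5 4 → min -7
0 -7 5 4 2 → min -7
-7 5 4 2 8 → min -7
5 4 2 8 7 → min 2
4 2 8 7 12 → min 2
2 8 7 12 -1 → min -1
8 7 12 -1 2 → min -1
7 12 -1 2 10 → min -1

-8, -8, -7, -7, -7, -7, 2, 2, -1, -1, -1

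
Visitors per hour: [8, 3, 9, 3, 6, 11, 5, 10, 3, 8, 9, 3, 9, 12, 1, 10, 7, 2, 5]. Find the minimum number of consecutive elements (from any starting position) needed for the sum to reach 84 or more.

add 8: running sum 8 < 84
add 3: running sum 11 < 84
add 9: running sum 20 < 84
add 3: running sum 23 < 84
add 6: running sum 29 < 84
add 11: running sum 40 < 84
add 5: running sum 45 < 84
add 10: running sum 55 < 84
add 3: running sum 58 < 84
add 8: running sum 66 < 84
add 9: running sum 75 < 84
add 3: running sum 78 < 84
add 9: shortest ending here [8, 3, 9, 3, 6, 11, 5, 10, 3, 8, 9, 3, 9] sum 87, len 13
add 12: shortest ending here [9, 3, 6, 11, 5, 10, 3, 8, 9, 3, 9, 12] sum 88, len 12
add 1: shortest ending here [9, 3, 6, 11, 5, 10, 3, 8, 9, 3, 9, 12, 1] sum 89, len 13
add 10: shortest ending here [6, 11, 5, 10, 3, 8, 9, 3, 9, 12, 1, 10] sum 87, len 12
add 7: shortest ending here [11, 5, 10, 3, 8, 9, 3, 9, 12, 1, 10, 7] sum 88, len 12
add 2: shortest ending here [11, 5, 10, 3, 8, 9, 3, 9, 12, 1, 10, 7, 2] sum 90, len 13
add 5: shortest ending here [5, 10, 3, 8, 9, 3, 9, 12, 1, 10, 7, 2, 5] sum 84, len 13
Shortest qualifying length: 12.

12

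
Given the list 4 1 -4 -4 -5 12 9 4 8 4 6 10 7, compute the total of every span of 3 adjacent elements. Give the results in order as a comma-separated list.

1, -7, -13, 3, 16, 25, 21, 16, 18, 20, 23

4 1 -4 → sum 1
1 -4 -4 → sum -7
-4 -4 -5 → sum -13
-4 -5 12 → sum 3
-5 12 9 → sum 16
12 9 4 → sum 25
9 4 8 → sum 21
4 8 4 → sum 16
8 4 6 → sum 18
4 6 10 → sum 20
6 10 7 → sum 23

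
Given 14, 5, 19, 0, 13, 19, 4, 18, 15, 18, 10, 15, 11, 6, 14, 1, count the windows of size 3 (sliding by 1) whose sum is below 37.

14 5 19 → sum 38
5 19 0 → sum 24  < 37 ✓
19 0 13 → sum 32  < 37 ✓
0 13 19 → sum 32  < 37 ✓
13 19 4 → sum 36  < 37 ✓
19 4 18 → sum 41
4 18 15 → sum 37
18 15 18 → sum 51
15 18 10 → sum 43
18 10 15 → sum 43
10 15 11 → sum 36  < 37 ✓
15 11 6 → sum 32  < 37 ✓
11 6 14 → sum 31  < 37 ✓
6 14 1 → sum 21  < 37 ✓
8 windows satisfy the condition.

8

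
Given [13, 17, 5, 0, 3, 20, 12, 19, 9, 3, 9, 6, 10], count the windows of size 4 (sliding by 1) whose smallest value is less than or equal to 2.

4

13 17 5 0 → min 0  ≤ 2 ✓
17 5 0 3 → min 0  ≤ 2 ✓
5 0 3 20 → min 0  ≤ 2 ✓
0 3 20 12 → min 0  ≤ 2 ✓
3 20 12 19 → min 3
20 12 19 9 → min 9
12 19 9 3 → min 3
19 9 3 9 → min 3
9 3 9 6 → min 3
3 9 6 10 → min 3
4 windows satisfy the condition.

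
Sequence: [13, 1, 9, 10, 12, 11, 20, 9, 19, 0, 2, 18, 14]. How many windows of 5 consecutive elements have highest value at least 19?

7

13 1 9 10 12 → max 13
1 9 10 12 11 → max 12
9 10 12 11 20 → max 20  ≥ 19 ✓
10 12 11 20 9 → max 20  ≥ 19 ✓
12 11 20 9 19 → max 20  ≥ 19 ✓
11 20 9 19 0 → max 20  ≥ 19 ✓
20 9 19 0 2 → max 20  ≥ 19 ✓
9 19 0 2 18 → max 19  ≥ 19 ✓
19 0 2 18 14 → max 19  ≥ 19 ✓
7 windows satisfy the condition.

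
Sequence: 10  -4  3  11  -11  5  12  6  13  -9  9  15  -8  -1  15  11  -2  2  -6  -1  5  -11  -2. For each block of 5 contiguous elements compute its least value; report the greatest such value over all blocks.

-2

(10, -4, 3, 11, -11) → min -11
(-4, 3, 11, -11, 5) → min -11
(3, 11, -11, 5, 12) → min -11
(11, -11, 5, 12, 6) → min -11
(-11, 5, 12, 6, 13) → min -11
(5, 12, 6, 13, -9) → min -9
(12, 6, 13, -9, 9) → min -9
(6, 13, -9, 9, 15) → min -9
(13, -9, 9, 15, -8) → min -9
(-9, 9, 15, -8, -1) → min -9
(9, 15, -8, -1, 15) → min -8
(15, -8, -1, 15, 11) → min -8
(-8, -1, 15, 11, -2) → min -8
(-1, 15, 11, -2, 2) → min -2
(15, 11, -2, 2, -6) → min -6
(11, -2, 2, -6, -1) → min -6
(-2, 2, -6, -1, 5) → min -6
(2, -6, -1, 5, -11) → min -11
(-6, -1, 5, -11, -2) → min -11
Greatest of these is -2.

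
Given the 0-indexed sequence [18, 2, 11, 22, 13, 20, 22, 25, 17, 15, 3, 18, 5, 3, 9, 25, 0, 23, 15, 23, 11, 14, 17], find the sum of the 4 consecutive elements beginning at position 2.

66

Elements at indices 2..5: 11, 22, 13, 20
sum(11, 22, 13, 20) = 66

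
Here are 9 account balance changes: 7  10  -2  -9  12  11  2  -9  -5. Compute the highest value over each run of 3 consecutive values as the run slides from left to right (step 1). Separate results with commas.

10, 10, 12, 12, 12, 11, 2

[7, 10, -2] → max 10
[10, -2, -9] → max 10
[-2, -9, 12] → max 12
[-9, 12, 11] → max 12
[12, 11, 2] → max 12
[11, 2, -9] → max 11
[2, -9, -5] → max 2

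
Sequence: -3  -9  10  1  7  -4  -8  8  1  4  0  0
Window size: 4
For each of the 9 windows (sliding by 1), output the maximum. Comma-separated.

Sliding a size-4 window across the 12 values:
[-3, -9, 10, 1] → max 10
[-9, 10, 1, 7] → max 10
[10, 1, 7, -4] → max 10
[1, 7, -4, -8] → max 7
[7, -4, -8, 8] → max 8
[-4, -8, 8, 1] → max 8
[-8, 8, 1, 4] → max 8
[8, 1, 4, 0] → max 8
[1, 4, 0, 0] → max 4

10, 10, 10, 7, 8, 8, 8, 8, 4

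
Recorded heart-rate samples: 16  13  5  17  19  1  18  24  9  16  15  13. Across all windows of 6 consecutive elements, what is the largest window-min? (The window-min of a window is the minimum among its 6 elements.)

9

(16, 13, 5, 17, 19, 1) → min 1
(13, 5, 17, 19, 1, 18) → min 1
(5, 17, 19, 1, 18, 24) → min 1
(17, 19, 1, 18, 24, 9) → min 1
(19, 1, 18, 24, 9, 16) → min 1
(1, 18, 24, 9, 16, 15) → min 1
(18, 24, 9, 16, 15, 13) → min 9
Largest of these is 9.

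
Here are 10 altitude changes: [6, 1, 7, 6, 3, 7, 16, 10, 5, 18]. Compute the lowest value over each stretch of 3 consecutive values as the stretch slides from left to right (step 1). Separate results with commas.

1, 1, 3, 3, 3, 7, 5, 5

6 1 7 → min 1
1 7 6 → min 1
7 6 3 → min 3
6 3 7 → min 3
3 7 16 → min 3
7 16 10 → min 7
16 10 5 → min 5
10 5 18 → min 5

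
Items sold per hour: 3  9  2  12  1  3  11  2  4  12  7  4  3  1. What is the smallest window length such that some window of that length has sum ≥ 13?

Extend right; whenever the sum reaches 13, record the length and shrink from the left:
add 3: running sum 3 < 13
add 9: running sum 12 < 13
end 2: [3, 9, 2] sum 14, len 3
end 3: [2, 12] sum 14, len 2
end 4: [12, 1] sum 13, len 2
end 5: [12, 1, 3] sum 16, len 3
end 6: [3, 11] sum 14, len 2
end 7: [11, 2] sum 13, len 2
end 8: [11, 2, 4] sum 17, len 3
end 9: [4, 12] sum 16, len 2
end 10: [12, 7] sum 19, len 2
end 11: [12, 7, 4] sum 23, len 3
end 12: [7, 4, 3] sum 14, len 3
end 13: [7, 4, 3, 1] sum 15, len 4
Shortest qualifying length: 2.

2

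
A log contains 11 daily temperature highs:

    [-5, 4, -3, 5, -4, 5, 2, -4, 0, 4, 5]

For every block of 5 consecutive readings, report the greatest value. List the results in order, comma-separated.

[-5, 4, -3, 5, -4] → max 5
[4, -3, 5, -4, 5] → max 5
[-3, 5, -4, 5, 2] → max 5
[5, -4, 5, 2, -4] → max 5
[-4, 5, 2, -4, 0] → max 5
[5, 2, -4, 0, 4] → max 5
[2, -4, 0, 4, 5] → max 5

5, 5, 5, 5, 5, 5, 5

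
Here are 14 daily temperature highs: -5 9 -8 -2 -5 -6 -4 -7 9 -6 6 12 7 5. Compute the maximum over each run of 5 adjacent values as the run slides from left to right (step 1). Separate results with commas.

9, 9, -2, -2, 9, 9, 9, 12, 12, 12

(-5, 9, -8, -2, -5) → max 9
(9, -8, -2, -5, -6) → max 9
(-8, -2, -5, -6, -4) → max -2
(-2, -5, -6, -4, -7) → max -2
(-5, -6, -4, -7, 9) → max 9
(-6, -4, -7, 9, -6) → max 9
(-4, -7, 9, -6, 6) → max 9
(-7, 9, -6, 6, 12) → max 12
(9, -6, 6, 12, 7) → max 12
(-6, 6, 12, 7, 5) → max 12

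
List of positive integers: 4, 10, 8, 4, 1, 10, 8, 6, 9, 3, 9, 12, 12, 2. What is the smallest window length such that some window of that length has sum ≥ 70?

Extend right; whenever the sum reaches 70, record the length and shrink from the left:
add 4: running sum 4 < 70
add 10: running sum 14 < 70
add 8: running sum 22 < 70
add 4: running sum 26 < 70
add 1: running sum 27 < 70
add 10: running sum 37 < 70
add 8: running sum 45 < 70
add 6: running sum 51 < 70
add 9: running sum 60 < 70
add 3: running sum 63 < 70
add 9: shortest ending here [4, 10, 8, 4, 1, 10, 8, 6, 9, 3, 9] sum 72, len 11
add 12: shortest ending here [8, 4, 1, 10, 8, 6, 9, 3, 9, 12] sum 70, len 10
add 12: shortest ending here [1, 10, 8, 6, 9, 3, 9, 12, 12] sum 70, len 9
add 2: shortest ending here [10, 8, 6, 9, 3, 9, 12, 12, 2] sum 71, len 9
Shortest qualifying length: 9.

9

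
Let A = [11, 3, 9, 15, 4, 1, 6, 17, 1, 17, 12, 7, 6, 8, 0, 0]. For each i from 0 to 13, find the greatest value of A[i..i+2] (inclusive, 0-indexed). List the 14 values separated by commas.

11, 15, 15, 15, 6, 17, 17, 17, 17, 17, 12, 8, 8, 8

(11, 3, 9) → max 11
(3, 9, 15) → max 15
(9, 15, 4) → max 15
(15, 4, 1) → max 15
(4, 1, 6) → max 6
(1, 6, 17) → max 17
(6, 17, 1) → max 17
(17, 1, 17) → max 17
(1, 17, 12) → max 17
(17, 12, 7) → max 17
(12, 7, 6) → max 12
(7, 6, 8) → max 8
(6, 8, 0) → max 8
(8, 0, 0) → max 8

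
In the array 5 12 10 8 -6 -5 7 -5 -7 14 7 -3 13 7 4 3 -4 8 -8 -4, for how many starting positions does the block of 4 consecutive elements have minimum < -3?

12

(5, 12, 10, 8) → min 5
(12, 10, 8, -6) → min -6  < -3 ✓
(10, 8, -6, -5) → min -6  < -3 ✓
(8, -6, -5, 7) → min -6  < -3 ✓
(-6, -5, 7, -5) → min -6  < -3 ✓
(-5, 7, -5, -7) → min -7  < -3 ✓
(7, -5, -7, 14) → min -7  < -3 ✓
(-5, -7, 14, 7) → min -7  < -3 ✓
(-7, 14, 7, -3) → min -7  < -3 ✓
(14, 7, -3, 13) → min -3
(7, -3, 13, 7) → min -3
(-3, 13, 7, 4) → min -3
(13, 7, 4, 3) → min 3
(7, 4, 3, -4) → min -4  < -3 ✓
(4, 3, -4, 8) → min -4  < -3 ✓
(3, -4, 8, -8) → min -8  < -3 ✓
(-4, 8, -8, -4) → min -8  < -3 ✓
12 windows satisfy the condition.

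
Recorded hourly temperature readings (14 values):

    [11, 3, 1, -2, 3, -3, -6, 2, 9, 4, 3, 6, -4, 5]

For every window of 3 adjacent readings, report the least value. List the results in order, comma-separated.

(11, 3, 1) → min 1
(3, 1, -2) → min -2
(1, -2, 3) → min -2
(-2, 3, -3) → min -3
(3, -3, -6) → min -6
(-3, -6, 2) → min -6
(-6, 2, 9) → min -6
(2, 9, 4) → min 2
(9, 4, 3) → min 3
(4, 3, 6) → min 3
(3, 6, -4) → min -4
(6, -4, 5) → min -4

1, -2, -2, -3, -6, -6, -6, 2, 3, 3, -4, -4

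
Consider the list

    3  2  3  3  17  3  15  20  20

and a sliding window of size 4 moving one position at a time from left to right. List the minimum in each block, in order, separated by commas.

2, 2, 3, 3, 3, 3

(3, 2, 3, 3) → min 2
(2, 3, 3, 17) → min 2
(3, 3, 17, 3) → min 3
(3, 17, 3, 15) → min 3
(17, 3, 15, 20) → min 3
(3, 15, 20, 20) → min 3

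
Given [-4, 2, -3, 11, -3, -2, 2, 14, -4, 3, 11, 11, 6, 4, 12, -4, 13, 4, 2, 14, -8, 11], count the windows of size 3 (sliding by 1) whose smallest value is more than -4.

11

-4 2 -3 → min -4
2 -3 11 → min -3  > -4 ✓
-3 11 -3 → min -3  > -4 ✓
11 -3 -2 → min -3  > -4 ✓
-3 -2 2 → min -3  > -4 ✓
-2 2 14 → min -2  > -4 ✓
2 14 -4 → min -4
14 -4 3 → min -4
-4 3 11 → min -4
3 11 11 → min 3  > -4 ✓
11 11 6 → min 6  > -4 ✓
11 6 4 → min 4  > -4 ✓
6 4 12 → min 4  > -4 ✓
4 12 -4 → min -4
12 -4 13 → min -4
-4 13 4 → min -4
13 4 2 → min 2  > -4 ✓
4 2 14 → min 2  > -4 ✓
2 14 -8 → min -8
14 -8 11 → min -8
11 windows satisfy the condition.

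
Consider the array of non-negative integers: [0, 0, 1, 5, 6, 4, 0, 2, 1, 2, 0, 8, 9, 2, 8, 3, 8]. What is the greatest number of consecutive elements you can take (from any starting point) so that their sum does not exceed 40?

add 0: [0] sum 0, len 1
add 0: [0, 0] sum 0, len 2
add 1: [0, 0, 1] sum 1, len 3
add 5: [0, 0, 1, 5] sum 6, len 4
add 6: [0, 0, 1, 5, 6] sum 12, len 5
add 4: [0, 0, 1, 5, 6, 4] sum 16, len 6
add 0: [0, 0, 1, 5, 6, 4, 0] sum 16, len 7
add 2: [0, 0, 1, 5, 6, 4, 0, 2] sum 18, len 8
add 1: [0, 0, 1, 5, 6, 4, 0, 2, 1] sum 19, len 9
add 2: [0, 0, 1, 5, 6, 4, 0, 2, 1, 2] sum 21, len 10
add 0: [0, 0, 1, 5, 6, 4, 0, 2, 1, 2, 0] sum 21, len 11
add 8: [0, 0, 1, 5, 6, 4, 0, 2, 1, 2, 0, 8] sum 29, len 12
add 9: [0, 0, 1, 5, 6, 4, 0, 2, 1, 2, 0, 8, 9] sum 38, len 13
add 2: [0, 0, 1, 5, 6, 4, 0, 2, 1, 2, 0, 8, 9, 2] sum 40, len 14
add 8: [4, 0, 2, 1, 2, 0, 8, 9, 2, 8] sum 36, len 10
add 3: [4, 0, 2, 1, 2, 0, 8, 9, 2, 8, 3] sum 39, len 11
add 8: [2, 0, 8, 9, 2, 8, 3, 8] sum 40, len 8
Longest length seen: 14.

14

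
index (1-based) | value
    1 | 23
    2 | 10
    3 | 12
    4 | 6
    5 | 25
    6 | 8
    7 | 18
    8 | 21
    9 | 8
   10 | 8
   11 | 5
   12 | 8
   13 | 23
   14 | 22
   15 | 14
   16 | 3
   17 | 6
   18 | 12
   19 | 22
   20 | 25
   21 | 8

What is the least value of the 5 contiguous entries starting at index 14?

3

Elements at indices 14..18: 22, 14, 3, 6, 12
min(22, 14, 3, 6, 12) = 3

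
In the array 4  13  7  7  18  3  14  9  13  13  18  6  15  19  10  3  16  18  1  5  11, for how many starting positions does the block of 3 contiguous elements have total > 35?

7

[4, 13, 7] → sum 24
[13, 7, 7] → sum 27
[7, 7, 18] → sum 32
[7, 18, 3] → sum 28
[18, 3, 14] → sum 35
[3, 14, 9] → sum 26
[14, 9, 13] → sum 36  > 35 ✓
[9, 13, 13] → sum 35
[13, 13, 18] → sum 44  > 35 ✓
[13, 18, 6] → sum 37  > 35 ✓
[18, 6, 15] → sum 39  > 35 ✓
[6, 15, 19] → sum 40  > 35 ✓
[15, 19, 10] → sum 44  > 35 ✓
[19, 10, 3] → sum 32
[10, 3, 16] → sum 29
[3, 16, 18] → sum 37  > 35 ✓
[16, 18, 1] → sum 35
[18, 1, 5] → sum 24
[1, 5, 11] → sum 17
7 windows satisfy the condition.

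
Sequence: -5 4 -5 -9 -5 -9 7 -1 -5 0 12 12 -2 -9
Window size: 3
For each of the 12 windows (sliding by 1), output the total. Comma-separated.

-5 4 -5 → sum -6
4 -5 -9 → sum -10
-5 -9 -5 → sum -19
-9 -5 -9 → sum -23
-5 -9 7 → sum -7
-9 7 -1 → sum -3
7 -1 -5 → sum 1
-1 -5 0 → sum -6
-5 0 12 → sum 7
0 12 12 → sum 24
12 12 -2 → sum 22
12 -2 -9 → sum 1

-6, -10, -19, -23, -7, -3, 1, -6, 7, 24, 22, 1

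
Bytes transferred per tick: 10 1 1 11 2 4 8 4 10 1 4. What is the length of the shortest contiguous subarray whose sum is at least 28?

Extend right; whenever the sum reaches 28, record the length and shrink from the left:
add 10: running sum 10 < 28
add 1: running sum 11 < 28
add 1: running sum 12 < 28
add 11: running sum 23 < 28
add 2: running sum 25 < 28
add 4: shortest ending here [10, 1, 1, 11, 2, 4] sum 29, len 6
add 8: shortest ending here [10, 1, 1, 11, 2, 4, 8] sum 37, len 7
add 4: shortest ending here [11, 2, 4, 8, 4] sum 29, len 5
add 10: shortest ending here [2, 4, 8, 4, 10] sum 28, len 5
add 1: shortest ending here [2, 4, 8, 4, 10, 1] sum 29, len 6
add 4: shortest ending here [4, 8, 4, 10, 1, 4] sum 31, len 6
Shortest qualifying length: 5.

5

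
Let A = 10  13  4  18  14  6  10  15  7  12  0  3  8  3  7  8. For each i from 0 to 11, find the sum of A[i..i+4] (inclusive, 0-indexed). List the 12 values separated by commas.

10 13 4 18 14 → sum 59
13 4 18 14 6 → sum 55
4 18 14 6 10 → sum 52
18 14 6 10 15 → sum 63
14 6 10 15 7 → sum 52
6 10 15 7 12 → sum 50
10 15 7 12 0 → sum 44
15 7 12 0 3 → sum 37
7 12 0 3 8 → sum 30
12 0 3 8 3 → sum 26
0 3 8 3 7 → sum 21
3 8 3 7 8 → sum 29

59, 55, 52, 63, 52, 50, 44, 37, 30, 26, 21, 29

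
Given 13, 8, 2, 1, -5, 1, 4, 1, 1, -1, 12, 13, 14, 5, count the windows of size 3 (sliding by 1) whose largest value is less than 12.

7

13 8 2 → max 13
8 2 1 → max 8  < 12 ✓
2 1 -5 → max 2  < 12 ✓
1 -5 1 → max 1  < 12 ✓
-5 1 4 → max 4  < 12 ✓
1 4 1 → max 4  < 12 ✓
4 1 1 → max 4  < 12 ✓
1 1 -1 → max 1  < 12 ✓
1 -1 12 → max 12
-1 12 13 → max 13
12 13 14 → max 14
13 14 5 → max 14
7 windows satisfy the condition.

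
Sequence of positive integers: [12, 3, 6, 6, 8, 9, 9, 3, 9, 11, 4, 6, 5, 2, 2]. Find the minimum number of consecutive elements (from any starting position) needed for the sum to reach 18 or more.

2

add 12: running sum 12 < 18
add 3: running sum 15 < 18
end 2: [12, 3, 6] sum 21, len 3
end 3: [12, 3, 6, 6] sum 27, len 4
end 4: [6, 6, 8] sum 20, len 3
end 5: [6, 8, 9] sum 23, len 3
end 6: [9, 9] sum 18, len 2
end 7: [9, 9, 3] sum 21, len 3
end 8: [9, 3, 9] sum 21, len 3
end 9: [9, 11] sum 20, len 2
end 10: [9, 11, 4] sum 24, len 3
end 11: [11, 4, 6] sum 21, len 3
end 12: [11, 4, 6, 5] sum 26, len 4
end 13: [11, 4, 6, 5, 2] sum 28, len 5
end 14: [4, 6, 5, 2, 2] sum 19, len 5
Shortest qualifying length: 2.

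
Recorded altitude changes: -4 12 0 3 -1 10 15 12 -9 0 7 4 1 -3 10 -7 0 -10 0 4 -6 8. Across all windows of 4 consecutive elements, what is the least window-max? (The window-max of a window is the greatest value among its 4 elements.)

(-4, 12, 0, 3) → max 12
(12, 0, 3, -1) → max 12
(0, 3, -1, 10) → max 10
(3, -1, 10, 15) → max 15
(-1, 10, 15, 12) → max 15
(10, 15, 12, -9) → max 15
(15, 12, -9, 0) → max 15
(12, -9, 0, 7) → max 12
(-9, 0, 7, 4) → max 7
(0, 7, 4, 1) → max 7
(7, 4, 1, -3) → max 7
(4, 1, -3, 10) → max 10
(1, -3, 10, -7) → max 10
(-3, 10, -7, 0) → max 10
(10, -7, 0, -10) → max 10
(-7, 0, -10, 0) → max 0
(0, -10, 0, 4) → max 4
(-10, 0, 4, -6) → max 4
(0, 4, -6, 8) → max 8
Least of these is 0.

0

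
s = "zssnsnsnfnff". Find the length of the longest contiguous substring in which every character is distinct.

[z] len 1
[z, s] len 2
[s] len 1
[s, n] len 2
[n, s] len 2
[s, n] len 2
[n, s] len 2
[s, n] len 2
[s, n, f] len 3
[f, n] len 2
[n, f] len 2
[f] len 1
Longest all-distinct length: 3.

3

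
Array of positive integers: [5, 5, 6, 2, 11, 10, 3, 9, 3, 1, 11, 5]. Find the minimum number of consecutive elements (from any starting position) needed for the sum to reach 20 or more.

2

Extend right; whenever the sum reaches 20, record the length and shrink from the left:
add 5: running sum 5 < 20
add 5: running sum 10 < 20
add 6: running sum 16 < 20
add 2: running sum 18 < 20
add 11: shortest ending here [5, 6, 2, 11] sum 24, len 4
add 10: shortest ending here [11, 10] sum 21, len 2
add 3: shortest ending here [11, 10, 3] sum 24, len 3
add 9: shortest ending here [10, 3, 9] sum 22, len 3
add 3: shortest ending here [10, 3, 9, 3] sum 25, len 4
add 1: shortest ending here [10, 3, 9, 3, 1] sum 26, len 5
add 11: shortest ending here [9, 3, 1, 11] sum 24, len 4
add 5: shortest ending here [3, 1, 11, 5] sum 20, len 4
Shortest qualifying length: 2.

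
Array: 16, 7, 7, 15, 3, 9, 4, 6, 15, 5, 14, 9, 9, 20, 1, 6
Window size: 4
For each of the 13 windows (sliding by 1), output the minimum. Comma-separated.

7, 3, 3, 3, 3, 4, 4, 5, 5, 5, 9, 1, 1

(16, 7, 7, 15) → min 7
(7, 7, 15, 3) → min 3
(7, 15, 3, 9) → min 3
(15, 3, 9, 4) → min 3
(3, 9, 4, 6) → min 3
(9, 4, 6, 15) → min 4
(4, 6, 15, 5) → min 4
(6, 15, 5, 14) → min 5
(15, 5, 14, 9) → min 5
(5, 14, 9, 9) → min 5
(14, 9, 9, 20) → min 9
(9, 9, 20, 1) → min 1
(9, 20, 1, 6) → min 1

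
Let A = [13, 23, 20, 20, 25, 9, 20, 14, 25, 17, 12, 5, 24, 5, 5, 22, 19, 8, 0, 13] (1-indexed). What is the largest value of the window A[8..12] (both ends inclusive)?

Elements at indices 8..12: 14, 25, 17, 12, 5
max(14, 25, 17, 12, 5) = 25

25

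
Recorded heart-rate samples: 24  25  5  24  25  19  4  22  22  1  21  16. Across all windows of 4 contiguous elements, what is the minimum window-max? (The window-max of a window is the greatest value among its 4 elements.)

Window maxs for each of the 9 positions:
(24, 25, 5, 24) → max 25
(25, 5, 24, 25) → max 25
(5, 24, 25, 19) → max 25
(24, 25, 19, 4) → max 25
(25, 19, 4, 22) → max 25
(19, 4, 22, 22) → max 22
(4, 22, 22, 1) → max 22
(22, 22, 1, 21) → max 22
(22, 1, 21, 16) → max 22
Minimum of these is 22.

22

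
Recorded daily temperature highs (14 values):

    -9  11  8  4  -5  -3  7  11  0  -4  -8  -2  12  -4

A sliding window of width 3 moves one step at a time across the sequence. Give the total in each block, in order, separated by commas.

10, 23, 7, -4, -1, 15, 18, 7, -12, -14, 2, 6

[-9, 11, 8] → sum 10
[11, 8, 4] → sum 23
[8, 4, -5] → sum 7
[4, -5, -3] → sum -4
[-5, -3, 7] → sum -1
[-3, 7, 11] → sum 15
[7, 11, 0] → sum 18
[11, 0, -4] → sum 7
[0, -4, -8] → sum -12
[-4, -8, -2] → sum -14
[-8, -2, 12] → sum 2
[-2, 12, -4] → sum 6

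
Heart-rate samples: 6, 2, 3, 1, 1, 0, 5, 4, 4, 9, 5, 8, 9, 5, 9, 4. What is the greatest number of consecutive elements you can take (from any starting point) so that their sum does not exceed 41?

[6] sum 6 len 1
[6, 2] sum 8 len 2
[6, 2, 3] sum 11 len 3
[6, 2, 3, 1] sum 12 len 4
[6, 2, 3, 1, 1] sum 13 len 5
[6, 2, 3, 1, 1, 0] sum 13 len 6
[6, 2, 3, 1, 1, 0, 5] sum 18 len 7
[6, 2, 3, 1, 1, 0, 5, 4] sum 22 len 8
[6, 2, 3, 1, 1, 0, 5, 4, 4] sum 26 len 9
[6, 2, 3, 1, 1, 0, 5, 4, 4, 9] sum 35 len 10
[6, 2, 3, 1, 1, 0, 5, 4, 4, 9, 5] sum 40 len 11
[3, 1, 1, 0, 5, 4, 4, 9, 5, 8] sum 40 len 10
[4, 4, 9, 5, 8, 9] sum 39 len 6
[4, 9, 5, 8, 9, 5] sum 40 len 6
[5, 8, 9, 5, 9] sum 36 len 5
[5, 8, 9, 5, 9, 4] sum 40 len 6
Longest length seen: 11.

11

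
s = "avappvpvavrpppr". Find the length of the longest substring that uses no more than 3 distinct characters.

[a] 1 distinct, len 1
[a, v] 2 distinct, len 2
[a, v, a] 2 distinct, len 3
[a, v, a, p] 3 distinct, len 4
[a, v, a, p, p] 3 distinct, len 5
[a, v, a, p, p, v] 3 distinct, len 6
[a, v, a, p, p, v, p] 3 distinct, len 7
[a, v, a, p, p, v, p, v] 3 distinct, len 8
[a, v, a, p, p, v, p, v, a] 3 distinct, len 9
[a, v, a, p, p, v, p, v, a, v] 3 distinct, len 10
[v, a, v, r] 3 distinct, len 4
[v, r, p] 3 distinct, len 3
[v, r, p, p] 3 distinct, len 4
[v, r, p, p, p] 3 distinct, len 5
[v, r, p, p, p, r] 3 distinct, len 6
Longest length with ≤3 distinct: 10.

10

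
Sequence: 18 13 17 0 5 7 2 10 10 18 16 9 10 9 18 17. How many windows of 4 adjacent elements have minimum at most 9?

[18, 13, 17, 0] → min 0  ≤ 9 ✓
[13, 17, 0, 5] → min 0  ≤ 9 ✓
[17, 0, 5, 7] → min 0  ≤ 9 ✓
[0, 5, 7, 2] → min 0  ≤ 9 ✓
[5, 7, 2, 10] → min 2  ≤ 9 ✓
[7, 2, 10, 10] → min 2  ≤ 9 ✓
[2, 10, 10, 18] → min 2  ≤ 9 ✓
[10, 10, 18, 16] → min 10
[10, 18, 16, 9] → min 9  ≤ 9 ✓
[18, 16, 9, 10] → min 9  ≤ 9 ✓
[16, 9, 10, 9] → min 9  ≤ 9 ✓
[9, 10, 9, 18] → min 9  ≤ 9 ✓
[10, 9, 18, 17] → min 9  ≤ 9 ✓
12 windows satisfy the condition.

12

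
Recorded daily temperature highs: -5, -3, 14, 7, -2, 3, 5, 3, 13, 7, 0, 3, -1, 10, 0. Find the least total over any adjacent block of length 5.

-5 -3 14 7 -2 → sum 11
-3 14 7 -2 3 → sum 19
14 7 -2 3 5 → sum 27
7 -2 3 5 3 → sum 16
-2 3 5 3 13 → sum 22
3 5 3 13 7 → sum 31
5 3 13 7 0 → sum 28
3 13 7 0 3 → sum 26
13 7 0 3 -1 → sum 22
7 0 3 -1 10 → sum 19
0 3 -1 10 0 → sum 12
Least of these is 11.

11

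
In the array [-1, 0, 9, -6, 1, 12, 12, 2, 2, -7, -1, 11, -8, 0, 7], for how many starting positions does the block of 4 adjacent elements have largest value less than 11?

3

[-1, 0, 9, -6] → max 9  < 11 ✓
[0, 9, -6, 1] → max 9  < 11 ✓
[9, -6, 1, 12] → max 12
[-6, 1, 12, 12] → max 12
[1, 12, 12, 2] → max 12
[12, 12, 2, 2] → max 12
[12, 2, 2, -7] → max 12
[2, 2, -7, -1] → max 2  < 11 ✓
[2, -7, -1, 11] → max 11
[-7, -1, 11, -8] → max 11
[-1, 11, -8, 0] → max 11
[11, -8, 0, 7] → max 11
3 windows satisfy the condition.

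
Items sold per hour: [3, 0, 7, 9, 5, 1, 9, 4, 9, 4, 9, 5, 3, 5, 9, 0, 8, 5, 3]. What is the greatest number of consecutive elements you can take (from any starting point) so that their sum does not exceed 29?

6

add 3: [3] sum 3, len 1
add 0: [3, 0] sum 3, len 2
add 7: [3, 0, 7] sum 10, len 3
add 9: [3, 0, 7, 9] sum 19, len 4
add 5: [3, 0, 7, 9, 5] sum 24, len 5
add 1: [3, 0, 7, 9, 5, 1] sum 25, len 6
add 9: [9, 5, 1, 9] sum 24, len 4
add 4: [9, 5, 1, 9, 4] sum 28, len 5
add 9: [5, 1, 9, 4, 9] sum 28, len 5
add 4: [1, 9, 4, 9, 4] sum 27, len 5
add 9: [4, 9, 4, 9] sum 26, len 4
add 5: [9, 4, 9, 5] sum 27, len 4
add 3: [4, 9, 5, 3] sum 21, len 4
add 5: [4, 9, 5, 3, 5] sum 26, len 5
add 9: [5, 3, 5, 9] sum 22, len 4
add 0: [5, 3, 5, 9, 0] sum 22, len 5
add 8: [3, 5, 9, 0, 8] sum 25, len 5
add 5: [5, 9, 0, 8, 5] sum 27, len 5
add 3: [9, 0, 8, 5, 3] sum 25, len 5
Longest length seen: 6.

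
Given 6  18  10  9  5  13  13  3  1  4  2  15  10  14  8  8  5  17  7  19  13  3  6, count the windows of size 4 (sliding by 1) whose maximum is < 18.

[6, 18, 10, 9] → max 18
[18, 10, 9, 5] → max 18
[10, 9, 5, 13] → max 13  < 18 ✓
[9, 5, 13, 13] → max 13  < 18 ✓
[5, 13, 13, 3] → max 13  < 18 ✓
[13, 13, 3, 1] → max 13  < 18 ✓
[13, 3, 1, 4] → max 13  < 18 ✓
[3, 1, 4, 2] → max 4  < 18 ✓
[1, 4, 2, 15] → max 15  < 18 ✓
[4, 2, 15, 10] → max 15  < 18 ✓
[2, 15, 10, 14] → max 15  < 18 ✓
[15, 10, 14, 8] → max 15  < 18 ✓
[10, 14, 8, 8] → max 14  < 18 ✓
[14, 8, 8, 5] → max 14  < 18 ✓
[8, 8, 5, 17] → max 17  < 18 ✓
[8, 5, 17, 7] → max 17  < 18 ✓
[5, 17, 7, 19] → max 19
[17, 7, 19, 13] → max 19
[7, 19, 13, 3] → max 19
[19, 13, 3, 6] → max 19
14 windows satisfy the condition.

14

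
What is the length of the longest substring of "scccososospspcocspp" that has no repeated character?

add s: [s] len 1
add c: [s, c] len 2
add c (repeat c, move left end past it): [c] len 1
add c (repeat c, move left end past it): [c] len 1
add o: [c, o] len 2
add s: [c, o, s] len 3
add o (repeat o, move left end past it): [s, o] len 2
add s (repeat s, move left end past it): [o, s] len 2
add o (repeat o, move left end past it): [s, o] len 2
add s (repeat s, move left end past it): [o, s] len 2
add p: [o, s, p] len 3
add s (repeat s, move left end past it): [p, s] len 2
add p (repeat p, move left end past it): [s, p] len 2
add c: [s, p, c] len 3
add o: [s, p, c, o] len 4
add c (repeat c, move left end past it): [o, c] len 2
add s: [o, c, s] len 3
add p: [o, c, s, p] len 4
add p (repeat p, move left end past it): [p] len 1
Longest all-distinct length: 4.

4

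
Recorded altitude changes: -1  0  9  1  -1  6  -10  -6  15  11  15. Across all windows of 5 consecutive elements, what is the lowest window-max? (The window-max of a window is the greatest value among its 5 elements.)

6

[-1, 0, 9, 1, -1] → max 9
[0, 9, 1, -1, 6] → max 9
[9, 1, -1, 6, -10] → max 9
[1, -1, 6, -10, -6] → max 6
[-1, 6, -10, -6, 15] → max 15
[6, -10, -6, 15, 11] → max 15
[-10, -6, 15, 11, 15] → max 15
Lowest of these is 6.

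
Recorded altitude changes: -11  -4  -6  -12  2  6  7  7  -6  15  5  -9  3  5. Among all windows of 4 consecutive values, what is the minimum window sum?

-33

Window sums for each of the 11 positions:
-11 -4 -6 -12 → sum -33
-4 -6 -12 2 → sum -20
-6 -12 2 6 → sum -10
-12 2 6 7 → sum 3
2 6 7 7 → sum 22
6 7 7 -6 → sum 14
7 7 -6 15 → sum 23
7 -6 15 5 → sum 21
-6 15 5 -9 → sum 5
15 5 -9 3 → sum 14
5 -9 3 5 → sum 4
Minimum of these is -33.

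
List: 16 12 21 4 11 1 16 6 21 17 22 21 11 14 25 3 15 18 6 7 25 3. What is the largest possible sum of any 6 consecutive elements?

110

Window sums for each of the 17 positions:
[16, 12, 21, 4, 11, 1] → sum 65
[12, 21, 4, 11, 1, 16] → sum 65
[21, 4, 11, 1, 16, 6] → sum 59
[4, 11, 1, 16, 6, 21] → sum 59
[11, 1, 16, 6, 21, 17] → sum 72
[1, 16, 6, 21, 17, 22] → sum 83
[16, 6, 21, 17, 22, 21] → sum 103
[6, 21, 17, 22, 21, 11] → sum 98
[21, 17, 22, 21, 11, 14] → sum 106
[17, 22, 21, 11, 14, 25] → sum 110
[22, 21, 11, 14, 25, 3] → sum 96
[21, 11, 14, 25, 3, 15] → sum 89
[11, 14, 25, 3, 15, 18] → sum 86
[14, 25, 3, 15, 18, 6] → sum 81
[25, 3, 15, 18, 6, 7] → sum 74
[3, 15, 18, 6, 7, 25] → sum 74
[15, 18, 6, 7, 25, 3] → sum 74
Largest of these is 110.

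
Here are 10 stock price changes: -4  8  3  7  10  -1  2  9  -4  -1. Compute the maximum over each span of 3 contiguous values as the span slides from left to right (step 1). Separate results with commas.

Sliding a size-3 window across the 10 values:
[-4, 8, 3] → max 8
[8, 3, 7] → max 8
[3, 7, 10] → max 10
[7, 10, -1] → max 10
[10, -1, 2] → max 10
[-1, 2, 9] → max 9
[2, 9, -4] → max 9
[9, -4, -1] → max 9

8, 8, 10, 10, 10, 9, 9, 9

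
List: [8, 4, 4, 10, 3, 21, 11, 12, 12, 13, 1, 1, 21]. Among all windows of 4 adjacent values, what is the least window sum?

21

(8, 4, 4, 10) → sum 26
(4, 4, 10, 3) → sum 21
(4, 10, 3, 21) → sum 38
(10, 3, 21, 11) → sum 45
(3, 21, 11, 12) → sum 47
(21, 11, 12, 12) → sum 56
(11, 12, 12, 13) → sum 48
(12, 12, 13, 1) → sum 38
(12, 13, 1, 1) → sum 27
(13, 1, 1, 21) → sum 36
Least of these is 21.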